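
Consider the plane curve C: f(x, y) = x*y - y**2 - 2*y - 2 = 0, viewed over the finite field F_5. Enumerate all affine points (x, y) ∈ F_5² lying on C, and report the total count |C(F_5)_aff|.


Affine F_5-points: {(0, 1), (0, 2), (4, 3), (4, 4)}; count = 4.

For each of the 25 pairs (x, y) ∈ F_5², evaluate f(x, y) mod 5. Record the zeros.
  x = 0: [0↦3, 1↦0, 2↦0, 3↦3, 4↦4]  zeros at y ∈ {1, 2}
  x = 1: [0↦3, 1↦1, 2↦2, 3↦1, 4↦3]  zeros at y ∈ ∅
  x = 2: [0↦3, 1↦2, 2↦4, 3↦4, 4↦2]  zeros at y ∈ ∅
  x = 3: [0↦3, 1↦3, 2↦1, 3↦2, 4↦1]  zeros at y ∈ ∅
  x = 4: [0↦3, 1↦4, 2↦3, 3↦0, 4↦0]  zeros at y ∈ {3, 4}
Collecting zeros: affine points = {(0, 1), (0, 2), (4, 3), (4, 4)}.
Total count |C(F_5)_aff| = 4.


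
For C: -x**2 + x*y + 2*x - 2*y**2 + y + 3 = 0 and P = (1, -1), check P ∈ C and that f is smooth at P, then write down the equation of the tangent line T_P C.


Tangent line at P: -x + 6*y + 7 = 0.

Step 1: f(1, -1) = 0, so P lies on C.
Step 2: partial derivatives
  f_x(x, y) = -2*x + y + 2, f_y(x, y) = x - 4*y + 1.
  f_x(P) = -1, f_y(P) = 6 (gradient nonzero, so P is smooth).
Step 3: tangent line at P: -1·(x − 1) + 6·(y − -1) = 0.
Expanding: -x + 6*y + 7 = 0.


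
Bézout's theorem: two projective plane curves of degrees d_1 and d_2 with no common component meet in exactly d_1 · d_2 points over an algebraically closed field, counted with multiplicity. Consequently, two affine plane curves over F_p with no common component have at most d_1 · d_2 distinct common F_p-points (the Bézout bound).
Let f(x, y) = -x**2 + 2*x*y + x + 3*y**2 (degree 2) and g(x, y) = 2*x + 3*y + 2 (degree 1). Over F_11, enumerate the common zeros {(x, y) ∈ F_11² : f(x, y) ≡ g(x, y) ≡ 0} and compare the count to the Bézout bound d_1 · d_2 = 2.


Common zeros: {(8, 5), (9, 8)}; count = 2; Bézout bound = 2.

deg(f) = 2, deg(g) = 1, so Bézout bound = 2.
Scan x ∈ F_11. For each x, list the y ∈ F_11 with f(x, y) ≡ 0 and those with g(x, y) ≡ 0 (mod 11); the common zeros in that column are the intersection.
  x = 0: f ≡ 0 at y ∈ {0}; g ≡ 0 at y ∈ {3}; common: ∅.
  x = 1: f ≡ 0 at y ∈ {0, 3}; g ≡ 0 at y ∈ {6}; common: ∅.
  x = 2: f ≡ 0 at y ∈ ∅; g ≡ 0 at y ∈ {9}; common: ∅.
  x = 3: f ≡ 0 at y ∈ {4, 5}; g ≡ 0 at y ∈ {1}; common: ∅.
  x = 4: f ≡ 0 at y ∈ ∅; g ≡ 0 at y ∈ {4}; common: ∅.
  x = 5: f ≡ 0 at y ∈ ∅; g ≡ 0 at y ∈ {7}; common: ∅.
  x = 6: f ≡ 0 at y ∈ {3, 4}; g ≡ 0 at y ∈ {10}; common: ∅.
  x = 7: f ≡ 0 at y ∈ ∅; g ≡ 0 at y ∈ {2}; common: ∅.
  x = 8: f ≡ 0 at y ∈ {5, 8}; g ≡ 0 at y ∈ {5}; common: {5}.
  x = 9: f ≡ 0 at y ∈ {8}; g ≡ 0 at y ∈ {8}; common: {8}.
  x = 10: f ≡ 0 at y ∈ ∅; g ≡ 0 at y ∈ {0}; common: ∅.
Collecting: common zeros = {(8, 5), (9, 8)}, so the count is 2.
Comparison with the Bézout bound: 2 ≤ 2 = deg(f)·deg(g), as expected for curves with no common component (the bound is attained).


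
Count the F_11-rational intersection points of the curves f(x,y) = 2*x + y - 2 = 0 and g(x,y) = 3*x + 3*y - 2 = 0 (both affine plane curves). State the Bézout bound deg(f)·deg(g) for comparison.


Common zeros: {(5, 3)}; count = 1; Bézout bound = 1.

deg(f) = 1, deg(g) = 1, so Bézout bound = 1.
Scan x ∈ F_11. For each x, list the y ∈ F_11 with f(x, y) ≡ 0 and those with g(x, y) ≡ 0 (mod 11); the common zeros in that column are the intersection.
  x = 0: f ≡ 0 at y ∈ {2}; g ≡ 0 at y ∈ {8}; common: ∅.
  x = 1: f ≡ 0 at y ∈ {0}; g ≡ 0 at y ∈ {7}; common: ∅.
  x = 2: f ≡ 0 at y ∈ {9}; g ≡ 0 at y ∈ {6}; common: ∅.
  x = 3: f ≡ 0 at y ∈ {7}; g ≡ 0 at y ∈ {5}; common: ∅.
  x = 4: f ≡ 0 at y ∈ {5}; g ≡ 0 at y ∈ {4}; common: ∅.
  x = 5: f ≡ 0 at y ∈ {3}; g ≡ 0 at y ∈ {3}; common: {3}.
  x = 6: f ≡ 0 at y ∈ {1}; g ≡ 0 at y ∈ {2}; common: ∅.
  x = 7: f ≡ 0 at y ∈ {10}; g ≡ 0 at y ∈ {1}; common: ∅.
  x = 8: f ≡ 0 at y ∈ {8}; g ≡ 0 at y ∈ {0}; common: ∅.
  x = 9: f ≡ 0 at y ∈ {6}; g ≡ 0 at y ∈ {10}; common: ∅.
  x = 10: f ≡ 0 at y ∈ {4}; g ≡ 0 at y ∈ {9}; common: ∅.
Collecting: common zeros = {(5, 3)}, so the count is 1.
Comparison with the Bézout bound: 1 ≤ 1 = deg(f)·deg(g), as expected for curves with no common component (the bound is attained).


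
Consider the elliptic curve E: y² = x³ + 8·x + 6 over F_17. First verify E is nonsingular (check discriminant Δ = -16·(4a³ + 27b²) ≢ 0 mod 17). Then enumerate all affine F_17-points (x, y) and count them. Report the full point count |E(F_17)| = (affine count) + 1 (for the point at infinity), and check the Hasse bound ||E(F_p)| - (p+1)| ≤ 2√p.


Affine points = {(1, 7), (1, 10), (2, 8), (2, 9), (4, 0), (5, 1), (5, 16), (6, 7), (6, 10), (8, 2), (8, 15), (9, 5), (9, 12), (10, 7), (10, 10), (15, 4), (15, 13)}; affine count = 17; |E(F_17)| = 18.

Discriminant check: Δ ∝ 4a³ + 27b² = 4·8³ + 27·6² = 4·512 + 27·36 ≡ 11 (mod 17). Nonzero ⇒ E is nonsingular.
For each x ∈ F_17, compute rhs = x³ + 8·x + 6 mod 17, then count y ∈ F_17 with y² ≡ rhs.
  x = 0: rhs = 6, matching y values: none (0 points).
  x = 1: rhs = 15, matching y values: 7, 10 (2 points).
  x = 2: rhs = 13, matching y values: 8, 9 (2 points).
  x = 3: rhs = 6, matching y values: none (0 points).
  x = 4: rhs = 0, matching y values: 0 (1 points).
  x = 5: rhs = 1, matching y values: 1, 16 (2 points).
  x = 6: rhs = 15, matching y values: 7, 10 (2 points).
  x = 7: rhs = 14, matching y values: none (0 points).
  x = 8: rhs = 4, matching y values: 2, 15 (2 points).
  x = 9: rhs = 8, matching y values: 5, 12 (2 points).
  x = 10: rhs = 15, matching y values: 7, 10 (2 points).
  x = 11: rhs = 14, matching y values: none (0 points).
  x = 12: rhs = 11, matching y values: none (0 points).
  x = 13: rhs = 12, matching y values: none (0 points).
  x = 14: rhs = 6, matching y values: none (0 points).
  x = 15: rhs = 16, matching y values: 4, 13 (2 points).
  x = 16: rhs = 14, matching y values: none (0 points).
Total affine count: 17.
Full point count |E(F_17)| = 17 + 1 = 18.
Hasse bound: |18 − (17+1)| = |0| = 0 ≤ 2√17 ≈ 8.2462 ✓.


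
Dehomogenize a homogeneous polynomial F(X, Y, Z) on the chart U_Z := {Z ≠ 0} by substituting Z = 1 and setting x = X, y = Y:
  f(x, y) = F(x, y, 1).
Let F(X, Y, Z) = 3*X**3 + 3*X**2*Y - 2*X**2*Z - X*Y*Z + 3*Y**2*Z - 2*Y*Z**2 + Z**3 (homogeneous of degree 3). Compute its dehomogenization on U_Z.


f(x, y) = 3*x**3 + 3*x**2*y - 2*x**2 - x*y + 3*y**2 - 2*y + 1

On U_Z we set Z = 1. Each monomial c·X^i·Y^j·Z^k in F becomes c·x^i·y^j·1^k = c·x^i·y^j.
Substituting Z = 1: F(X, Y, 1) = 3*x**3 + 3*x**2*y - 2*x**2 - x*y + 3*y**2 - 2*y + 1.
Note: deg(f) ≤ deg(F) = 3; strict inequality happens when F is divisible by Z (lost terms).


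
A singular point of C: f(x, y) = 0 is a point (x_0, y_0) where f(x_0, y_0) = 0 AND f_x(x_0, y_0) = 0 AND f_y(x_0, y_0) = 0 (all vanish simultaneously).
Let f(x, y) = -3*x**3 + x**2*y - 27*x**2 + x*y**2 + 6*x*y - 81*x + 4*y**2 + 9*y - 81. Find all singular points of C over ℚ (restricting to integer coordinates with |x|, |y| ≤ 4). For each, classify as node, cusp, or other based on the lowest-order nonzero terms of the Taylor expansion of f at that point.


Singular points: {(-3, 0)}; classification: cusp.

Compute partial derivatives:
  f_x = -9*x**2 + 2*x*y - 54*x + y**2 + 6*y - 81.
  f_y = x**2 + 2*x*y + 6*x + 8*y + 9.
Scan x_0 ∈ {−4, ..., 4}. For each x_0, f_y(x_0, y) is a polynomial in y; find its integer roots y ∈ {−4, ..., 4}, then test f_x and f at those candidates.
  x = -4: f_y(-4, y) = 1; no integer root y with |y| ≤ 4.
  x = -3: f_y(-3, y) = 2*y; vanishes at y ∈ {0}. (-3, 0): f_x = 0, f = 0 — SINGULAR.
  x = -2: f_y(-2, y) = 4*y + 1; no integer root y with |y| ≤ 4.
  x = -1: f_y(-1, y) = 6*y + 4; no integer root y with |y| ≤ 4.
  x = 0: f_y(0, y) = 8*y + 9; no integer root y with |y| ≤ 4.
  x = 1: f_y(1, y) = 10*y + 16; no integer root y with |y| ≤ 4.
  x = 2: f_y(2, y) = 12*y + 25; no integer root y with |y| ≤ 4.
  x = 3: f_y(3, y) = 14*y + 36; no integer root y with |y| ≤ 4.
  x = 4: f_y(4, y) = 16*y + 49; no integer root y with |y| ≤ 4.
Only singular point on the grid: (-3, 0).
Classify: substitute x = -3 + u, y = 0 + v and expand: f = -3*u**3 + u**2*v + u*v**2 + v**2.
No constant or linear terms (consistent with a singular point). Quadratic part: v**2. Cubic part: -3*u**3 + u**2*v + u*v**2.
The quadratic part v**2 is a perfect square, so there is a single (double) tangent line v = 0, i.e. y = 0. Restricting the cubic part to that line (v = 0) leaves -3*u**3 ≠ 0, so f is not divisible by v and the branch is v² ≈ 3*u**3 to lowest order — this is a cusp.
Classification: cusp.


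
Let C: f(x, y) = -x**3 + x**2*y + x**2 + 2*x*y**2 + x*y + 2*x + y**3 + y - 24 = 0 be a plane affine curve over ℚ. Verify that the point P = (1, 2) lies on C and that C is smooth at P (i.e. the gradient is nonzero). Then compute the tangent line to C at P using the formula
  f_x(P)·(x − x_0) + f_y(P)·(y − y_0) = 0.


Tangent line at P: 15*x + 23*y - 61 = 0.

Step 1: f(1, 2) = 0, so P lies on C.
Step 2: partial derivatives
  f_x(x, y) = -3*x**2 + 2*x*y + 2*x + 2*y**2 + y + 2, f_y(x, y) = x**2 + 4*x*y + x + 3*y**2 + 1.
  f_x(P) = 15, f_y(P) = 23 (gradient nonzero, so P is smooth).
Step 3: tangent line at P: 15·(x − 1) + 23·(y − 2) = 0.
Expanding: 15*x + 23*y - 61 = 0.


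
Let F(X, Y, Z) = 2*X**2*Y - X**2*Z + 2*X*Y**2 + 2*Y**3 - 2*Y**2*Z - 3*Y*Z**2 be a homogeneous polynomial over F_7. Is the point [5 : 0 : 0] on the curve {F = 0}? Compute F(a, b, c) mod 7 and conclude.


F(5,0,0) ≡ 0 (mod 7); P is on the curve.

Evaluate F(5, 0, 0) term-by-term (mod 7).
  2*X**2*Y ↦ 2·25·0·1 = 0
  -X**2*Z ↦ -1·25·1·0 = 0
  2*X*Y**2 ↦ 2·5·0·1 = 0
  2*Y**3 ↦ 2·1·0·1 = 0
  -2*Y**2*Z ↦ -2·1·0·0 = 0
  -3*Y*Z**2 ↦ -3·1·0·0 = 0
Sum: F(5, 0, 0) = (0) + (0) + (0) + (0) + (0) + (0) = 0.
Reducing mod 7: 0 ≡ 0 (mod 7).
Since F(a, b, c) ≡ 0 (mod 7), P lies on the curve.


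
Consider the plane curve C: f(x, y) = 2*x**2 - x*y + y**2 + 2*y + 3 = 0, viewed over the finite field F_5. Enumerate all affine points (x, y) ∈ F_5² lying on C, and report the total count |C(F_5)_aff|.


Affine F_5-points: {(1, 0), (1, 4), (2, 2), (2, 3), (4, 0), (4, 2)}; count = 6.

For each of the 25 pairs (x, y) ∈ F_5², evaluate f(x, y) mod 5. Record the zeros.
  x = 0: [0↦3, 1↦1, 2↦1, 3↦3, 4↦2]  zeros at y ∈ ∅
  x = 1: [0↦0, 1↦2, 2↦1, 3↦2, 4↦0]  zeros at y ∈ {0, 4}
  x = 2: [0↦1, 1↦2, 2↦0, 3↦0, 4↦2]  zeros at y ∈ {2, 3}
  x = 3: [0↦1, 1↦1, 2↦3, 3↦2, 4↦3]  zeros at y ∈ ∅
  x = 4: [0↦0, 1↦4, 2↦0, 3↦3, 4↦3]  zeros at y ∈ {0, 2}
Collecting zeros: affine points = {(1, 0), (1, 4), (2, 2), (2, 3), (4, 0), (4, 2)}.
Total count |C(F_5)_aff| = 6.


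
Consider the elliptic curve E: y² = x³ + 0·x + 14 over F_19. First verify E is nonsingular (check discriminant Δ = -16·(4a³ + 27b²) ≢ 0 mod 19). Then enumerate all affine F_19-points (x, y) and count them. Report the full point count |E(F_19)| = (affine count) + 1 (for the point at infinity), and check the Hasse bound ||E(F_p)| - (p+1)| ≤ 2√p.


Affine points = {(5, 5), (5, 14), (10, 8), (10, 11), (13, 8), (13, 11), (15, 8), (15, 11), (16, 5), (16, 14), (17, 5), (17, 14)}; affine count = 12; |E(F_19)| = 13.

Discriminant check: Δ ∝ 4a³ + 27b² = 4·0³ + 27·14² = 4·0 + 27·196 ≡ 10 (mod 19). Nonzero ⇒ E is nonsingular.
For each x ∈ F_19, compute rhs = x³ + 0·x + 14 mod 19, then count y ∈ F_19 with y² ≡ rhs.
  x = 0: rhs = 14, matching y values: none (0 points).
  x = 1: rhs = 15, matching y values: none (0 points).
  x = 2: rhs = 3, matching y values: none (0 points).
  x = 3: rhs = 3, matching y values: none (0 points).
  x = 4: rhs = 2, matching y values: none (0 points).
  x = 5: rhs = 6, matching y values: 5, 14 (2 points).
  x = 6: rhs = 2, matching y values: none (0 points).
  x = 7: rhs = 15, matching y values: none (0 points).
  x = 8: rhs = 13, matching y values: none (0 points).
  x = 9: rhs = 2, matching y values: none (0 points).
  x = 10: rhs = 7, matching y values: 8, 11 (2 points).
  x = 11: rhs = 15, matching y values: none (0 points).
  x = 12: rhs = 13, matching y values: none (0 points).
  x = 13: rhs = 7, matching y values: 8, 11 (2 points).
  x = 14: rhs = 3, matching y values: none (0 points).
  x = 15: rhs = 7, matching y values: 8, 11 (2 points).
  x = 16: rhs = 6, matching y values: 5, 14 (2 points).
  x = 17: rhs = 6, matching y values: 5, 14 (2 points).
  x = 18: rhs = 13, matching y values: none (0 points).
Total affine count: 12.
Full point count |E(F_19)| = 12 + 1 = 13.
Hasse bound: |13 − (19+1)| = |-7| = 7 ≤ 2√19 ≈ 8.7178 ✓.


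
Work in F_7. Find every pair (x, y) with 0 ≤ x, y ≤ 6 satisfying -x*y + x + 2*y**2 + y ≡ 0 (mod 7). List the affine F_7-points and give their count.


Affine F_7-points: {(0, 0), (0, 3), (3, 2), (3, 6), (5, 4), (5, 5)}; count = 6.

For each of the 49 pairs (x, y) ∈ F_7², evaluate f(x, y) mod 7. Record the zeros.
  x = 0: [0↦0, 1↦3, 2↦3, 3↦0, 4↦1, 5↦6, 6↦1]  zeros at y ∈ {0, 3}
  x = 1: [0↦1, 1↦3, 2↦2, 3↦5, 4↦5, 5↦2, 6↦3]  zeros at y ∈ ∅
  x = 2: [0↦2, 1↦3, 2↦1, 3↦3, 4↦2, 5↦5, 6↦5]  zeros at y ∈ ∅
  x = 3: [0↦3, 1↦3, 2↦0, 3↦1, 4↦6, 5↦1, 6↦0]  zeros at y ∈ {2, 6}
  x = 4: [0↦4, 1↦3, 2↦6, 3↦6, 4↦3, 5↦4, 6↦2]  zeros at y ∈ ∅
  x = 5: [0↦5, 1↦3, 2↦5, 3↦4, 4↦0, 5↦0, 6↦4]  zeros at y ∈ {4, 5}
  x = 6: [0↦6, 1↦3, 2↦4, 3↦2, 4↦4, 5↦3, 6↦6]  zeros at y ∈ ∅
Collecting zeros: affine points = {(0, 0), (0, 3), (3, 2), (3, 6), (5, 4), (5, 5)}.
Total count |C(F_7)_aff| = 6.


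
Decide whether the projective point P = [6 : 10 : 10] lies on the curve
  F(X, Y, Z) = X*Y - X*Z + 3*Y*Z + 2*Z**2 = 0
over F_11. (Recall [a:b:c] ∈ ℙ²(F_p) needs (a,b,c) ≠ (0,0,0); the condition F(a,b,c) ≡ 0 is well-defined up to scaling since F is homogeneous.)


F(6,10,10) ≡ 5 (mod 11); P is NOT on the curve.

Evaluate F(6, 10, 10) term-by-term (mod 11).
  X*Y ↦ 1·6·10·1 = 60
  -X*Z ↦ -1·6·1·10 = -60
  3*Y*Z ↦ 3·1·10·10 = 300
  2*Z**2 ↦ 2·1·1·100 = 200
Sum: F(6, 10, 10) = (60) + (-60) + (300) + (200) = 500.
Reducing mod 11: 500 ≡ 5 (mod 11).
Since F(a, b, c) ≡ 5 ≠ 0 (mod 11), P does NOT lie on the curve.


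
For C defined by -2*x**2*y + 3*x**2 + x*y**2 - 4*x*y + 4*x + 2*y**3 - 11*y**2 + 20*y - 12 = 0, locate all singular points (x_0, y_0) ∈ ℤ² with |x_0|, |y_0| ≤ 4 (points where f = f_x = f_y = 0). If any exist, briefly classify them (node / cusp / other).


Singular points: {(0, 2)}; classification: node.

Compute partial derivatives:
  f_x = -4*x*y + 6*x + y**2 - 4*y + 4.
  f_y = -2*x**2 + 2*x*y - 4*x + 6*y**2 - 22*y + 20.
Scan x_0 ∈ {−4, ..., 4}. For each x_0, f_y(x_0, y) is a polynomial in y; find its integer roots y ∈ {−4, ..., 4}, then test f_x and f at those candidates.
  x = -4: f_y(-4, y) = 6*y**2 - 30*y + 4; no integer root y with |y| ≤ 4.
  x = -3: f_y(-3, y) = 6*y**2 - 28*y + 14; no integer root y with |y| ≤ 4.
  x = -2: f_y(-2, y) = 6*y**2 - 26*y + 20; vanishes at y ∈ {1}. (-2, 1): f_x = -3 ≠ 0.
  x = -1: f_y(-1, y) = 6*y**2 - 24*y + 22; no integer root y with |y| ≤ 4.
  x = 0: f_y(0, y) = 6*y**2 - 22*y + 20; vanishes at y ∈ {2}. (0, 2): f_x = 0, f = 0 — SINGULAR.
  x = 1: f_y(1, y) = 6*y**2 - 20*y + 14; vanishes at y ∈ {1}. (1, 1): f_x = 3 ≠ 0.
  x = 2: f_y(2, y) = 6*y**2 - 18*y + 4; no integer root y with |y| ≤ 4.
  x = 3: f_y(3, y) = 6*y**2 - 16*y - 10; no integer root y with |y| ≤ 4.
  x = 4: f_y(4, y) = 6*y**2 - 14*y - 28; no integer root y with |y| ≤ 4.
Only singular point on the grid: (0, 2).
Classify: substitute x = 0 + u, y = 2 + v and expand: f = -2*u**2*v - u**2 + u*v**2 + 2*v**3 + v**2.
No constant or linear terms (consistent with a singular point). Quadratic part: -u**2 + v**2. Cubic part: -2*u**2*v + u*v**2 + 2*v**3.
The quadratic part v**2 - u**2 = (v − u)(v + u) splits into two distinct linear factors, so there are two distinct tangent lines y − 2 = ±(x − 0) — this is a node (ordinary double point).
Classification: node.


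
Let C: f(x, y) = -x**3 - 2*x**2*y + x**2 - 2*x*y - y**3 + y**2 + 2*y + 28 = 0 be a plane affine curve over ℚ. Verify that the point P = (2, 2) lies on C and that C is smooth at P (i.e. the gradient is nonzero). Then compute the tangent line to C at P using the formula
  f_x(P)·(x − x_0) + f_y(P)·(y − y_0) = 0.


Tangent line at P: -28*x - 18*y + 92 = 0.

Step 1: f(2, 2) = 0, so P lies on C.
Step 2: partial derivatives
  f_x(x, y) = -3*x**2 - 4*x*y + 2*x - 2*y, f_y(x, y) = -2*x**2 - 2*x - 3*y**2 + 2*y + 2.
  f_x(P) = -28, f_y(P) = -18 (gradient nonzero, so P is smooth).
Step 3: tangent line at P: -28·(x − 2) + -18·(y − 2) = 0.
Expanding: -28*x - 18*y + 92 = 0.


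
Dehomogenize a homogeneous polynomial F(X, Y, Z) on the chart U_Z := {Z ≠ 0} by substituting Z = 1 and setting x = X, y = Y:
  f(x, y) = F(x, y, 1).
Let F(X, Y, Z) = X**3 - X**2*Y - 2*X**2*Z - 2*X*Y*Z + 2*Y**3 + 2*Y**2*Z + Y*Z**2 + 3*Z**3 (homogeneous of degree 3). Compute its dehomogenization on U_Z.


f(x, y) = x**3 - x**2*y - 2*x**2 - 2*x*y + 2*y**3 + 2*y**2 + y + 3

On U_Z we set Z = 1. Each monomial c·X^i·Y^j·Z^k in F becomes c·x^i·y^j·1^k = c·x^i·y^j.
Substituting Z = 1: F(X, Y, 1) = x**3 - x**2*y - 2*x**2 - 2*x*y + 2*y**3 + 2*y**2 + y + 3.
Note: deg(f) ≤ deg(F) = 3; strict inequality happens when F is divisible by Z (lost terms).


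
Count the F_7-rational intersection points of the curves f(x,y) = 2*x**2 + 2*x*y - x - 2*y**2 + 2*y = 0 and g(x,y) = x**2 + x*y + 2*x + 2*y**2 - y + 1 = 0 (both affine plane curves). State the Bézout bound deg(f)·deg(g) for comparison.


Common zeros: ∅; count = 0; Bézout bound = 4.

deg(f) = 2, deg(g) = 2, so Bézout bound = 4.
Scan x ∈ F_7. For each x, list the y ∈ F_7 with f(x, y) ≡ 0 and those with g(x, y) ≡ 0 (mod 7); the common zeros in that column are the intersection.
  x = 0: f ≡ 0 at y ∈ {0, 1}; g ≡ 0 at y ∈ {2}; common: ∅.
  x = 1: f ≡ 0 at y ∈ ∅; g ≡ 0 at y ∈ ∅; common: ∅.
  x = 2: f ≡ 0 at y ∈ {5}; g ≡ 0 at y ∈ ∅; common: ∅.
  x = 3: f ≡ 0 at y ∈ {1, 3}; g ≡ 0 at y ∈ {2, 4}; common: ∅.
  x = 4: f ≡ 0 at y ∈ {0, 5}; g ≡ 0 at y ∈ ∅; common: ∅.
  x = 5: f ≡ 0 at y ∈ {3}; g ≡ 0 at y ∈ {1, 4}; common: ∅.
  x = 6: f ≡ 0 at y ∈ ∅; g ≡ 0 at y ∈ {0, 1}; common: ∅.
Collecting: common zeros = ∅, so the count is 0.
Comparison with the Bézout bound: 0 ≤ 4 = deg(f)·deg(g), as expected for curves with no common component (the affine F_7-count falls short of the bound because intersections may lie at infinity, over extension fields, or carry multiplicity).


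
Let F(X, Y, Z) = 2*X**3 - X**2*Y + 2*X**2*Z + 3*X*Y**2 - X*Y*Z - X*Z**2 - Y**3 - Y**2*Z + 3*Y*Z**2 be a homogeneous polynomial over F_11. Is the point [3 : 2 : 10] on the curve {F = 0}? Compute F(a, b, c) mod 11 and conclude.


F(3,2,10) ≡ 4 (mod 11); P is NOT on the curve.

Evaluate F(3, 2, 10) term-by-term (mod 11).
  2*X**3 ↦ 2·27·1·1 = 54
  -X**2*Y ↦ -1·9·2·1 = -18
  2*X**2*Z ↦ 2·9·1·10 = 180
  3*X*Y**2 ↦ 3·3·4·1 = 36
  -X*Y*Z ↦ -1·3·2·10 = -60
  -X*Z**2 ↦ -1·3·1·100 = -300
  -Y**3 ↦ -1·1·8·1 = -8
  -Y**2*Z ↦ -1·1·4·10 = -40
  3*Y*Z**2 ↦ 3·1·2·100 = 600
Sum: F(3, 2, 10) = (54) + (-18) + (180) + (36) + (-60) + (-300) + (-8) + (-40) + (600) = 444.
Reducing mod 11: 444 ≡ 4 (mod 11).
Since F(a, b, c) ≡ 4 ≠ 0 (mod 11), P does NOT lie on the curve.


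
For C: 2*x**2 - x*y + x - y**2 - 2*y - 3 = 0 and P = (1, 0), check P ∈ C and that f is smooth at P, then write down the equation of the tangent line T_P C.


Tangent line at P: 5*x - 3*y - 5 = 0.

Step 1: f(1, 0) = 0, so P lies on C.
Step 2: partial derivatives
  f_x(x, y) = 4*x - y + 1, f_y(x, y) = -x - 2*y - 2.
  f_x(P) = 5, f_y(P) = -3 (gradient nonzero, so P is smooth).
Step 3: tangent line at P: 5·(x − 1) + -3·(y − 0) = 0.
Expanding: 5*x - 3*y - 5 = 0.


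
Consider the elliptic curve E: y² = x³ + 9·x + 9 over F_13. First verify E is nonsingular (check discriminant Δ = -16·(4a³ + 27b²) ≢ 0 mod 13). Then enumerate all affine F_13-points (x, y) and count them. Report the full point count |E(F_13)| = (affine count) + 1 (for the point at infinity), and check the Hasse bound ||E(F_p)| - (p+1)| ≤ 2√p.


Affine points = {(0, 3), (0, 10), (2, 3), (2, 10), (5, 6), (5, 7), (7, 5), (7, 8), (9, 0), (11, 3), (11, 10), (12, 5), (12, 8)}; affine count = 13; |E(F_13)| = 14.

Discriminant check: Δ ∝ 4a³ + 27b² = 4·9³ + 27·9² = 4·729 + 27·81 ≡ 7 (mod 13). Nonzero ⇒ E is nonsingular.
For each x ∈ F_13, compute rhs = x³ + 9·x + 9 mod 13, then count y ∈ F_13 with y² ≡ rhs.
  x = 0: rhs = 9, matching y values: 3, 10 (2 points).
  x = 1: rhs = 6, matching y values: none (0 points).
  x = 2: rhs = 9, matching y values: 3, 10 (2 points).
  x = 3: rhs = 11, matching y values: none (0 points).
  x = 4: rhs = 5, matching y values: none (0 points).
  x = 5: rhs = 10, matching y values: 6, 7 (2 points).
  x = 6: rhs = 6, matching y values: none (0 points).
  x = 7: rhs = 12, matching y values: 5, 8 (2 points).
  x = 8: rhs = 8, matching y values: none (0 points).
  x = 9: rhs = 0, matching y values: 0 (1 points).
  x = 10: rhs = 7, matching y values: none (0 points).
  x = 11: rhs = 9, matching y values: 3, 10 (2 points).
  x = 12: rhs = 12, matching y values: 5, 8 (2 points).
Total affine count: 13.
Full point count |E(F_13)| = 13 + 1 = 14.
Hasse bound: |14 − (13+1)| = |0| = 0 ≤ 2√13 ≈ 7.2111 ✓.


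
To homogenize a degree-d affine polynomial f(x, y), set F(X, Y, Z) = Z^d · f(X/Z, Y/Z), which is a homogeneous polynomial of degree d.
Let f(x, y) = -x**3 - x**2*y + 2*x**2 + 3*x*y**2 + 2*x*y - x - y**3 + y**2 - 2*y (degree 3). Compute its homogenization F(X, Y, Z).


F(X, Y, Z) = -X**3 - X**2*Y + 2*X**2*Z + 3*X*Y**2 + 2*X*Y*Z - X*Z**2 - Y**3 + Y**2*Z - 2*Y*Z**2

deg(f) = 3.
Substitute x = X/Z, y = Y/Z into f, then multiply by Z^3.
  monomial -1·x^3·y^0 ↦ -1·X^3·Y^0·Z^0.
  monomial -1·x^2·y^1 ↦ -1·X^2·Y^1·Z^0.
  monomial 2·x^2·y^0 ↦ 2·X^2·Y^0·Z^1.
  monomial 3·x^1·y^2 ↦ 3·X^1·Y^2·Z^0.
  monomial 2·x^1·y^1 ↦ 2·X^1·Y^1·Z^1.
  monomial -1·x^1·y^0 ↦ -1·X^1·Y^0·Z^2.
  monomial -1·x^0·y^3 ↦ -1·X^0·Y^3·Z^0.
  monomial 1·x^0·y^2 ↦ 1·X^0·Y^2·Z^1.
  monomial -2·x^0·y^1 ↦ -2·X^0·Y^1·Z^2.
Collecting: F(X, Y, Z) = -X**3 - X**2*Y + 2*X**2*Z + 3*X*Y**2 + 2*X*Y*Z - X*Z**2 - Y**3 + Y**2*Z - 2*Y*Z**2.


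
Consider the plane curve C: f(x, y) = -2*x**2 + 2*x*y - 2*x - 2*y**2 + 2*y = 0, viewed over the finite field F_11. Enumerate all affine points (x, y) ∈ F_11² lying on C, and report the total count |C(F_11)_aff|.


Affine F_11-points: {(0, 0), (0, 1), (3, 7), (3, 8), (4, 8), (5, 2), (5, 4), (7, 2), (7, 6), (9, 4), (9, 6), (10, 0)}; count = 12.

For each of the 121 pairs (x, y) ∈ F_11², evaluate f(x, y) mod 11. Record the zeros.
  x = 0: [0↦0, 1↦0, 2↦7, 3↦10, 4↦9, 5↦4, 6↦6, 7↦4, 8↦9, 9↦10, 10↦7]  zeros at y ∈ {0, 1}
  x = 1: [0↦7, 1↦9, 2↦7, 3↦1, 4↦2, 5↦10, 6↦3, 7↦3, 8↦10, 9↦2, 10↦1]  zeros at y ∈ ∅
  x = 2: [0↦10, 1↦3, 2↦3, 3↦10, 4↦2, 5↦1, 6↦7, 7↦9, 8↦7, 9↦1, 10↦2]  zeros at y ∈ ∅
  x = 3: [0↦9, 1↦4, 2↦6, 3↦4, 4↦9, 5↦10, 6↦7, 7↦0, 8↦0, 9↦7, 10↦10]  zeros at y ∈ {7, 8}
  x = 4: [0↦4, 1↦1, 2↦5, 3↦5, 4↦1, 5↦4, 6↦3, 7↦9, 8↦0, 9↦9, 10↦3]  zeros at y ∈ {8}
  x = 5: [0↦6, 1↦5, 2↦0, 3↦2, 4↦0, 5↦5, 6↦6, 7↦3, 8↦7, 9↦7, 10↦3]  zeros at y ∈ {2, 4}
  x = 6: [0↦4, 1↦5, 2↦2, 3↦6, 4↦6, 5↦2, 6↦5, 7↦4, 8↦10, 9↦1, 10↦10]  zeros at y ∈ ∅
  x = 7: [0↦9, 1↦1, 2↦0, 3↦6, 4↦8, 5↦6, 6↦0, 7↦1, 8↦9, 9↦2, 10↦2]  zeros at y ∈ {2, 6}
  x = 8: [0↦10, 1↦4, 2↦5, 3↦2, 4↦6, 5↦6, 6↦2, 7↦5, 8↦4, 9↦10, 10↦1]  zeros at y ∈ ∅
  x = 9: [0↦7, 1↦3, 2↦6, 3↦5, 4↦0, 5↦2, 6↦0, 7↦5, 8↦6, 9↦3, 10↦7]  zeros at y ∈ {4, 6}
  x = 10: [0↦0, 1↦9, 2↦3, 3↦4, 4↦1, 5↦5, 6↦5, 7↦1, 8↦4, 9↦3, 10↦9]  zeros at y ∈ {0}
Collecting zeros: affine points = {(0, 0), (0, 1), (3, 7), (3, 8), (4, 8), (5, 2), (5, 4), (7, 2), (7, 6), (9, 4), (9, 6), (10, 0)}.
Total count |C(F_11)_aff| = 12.


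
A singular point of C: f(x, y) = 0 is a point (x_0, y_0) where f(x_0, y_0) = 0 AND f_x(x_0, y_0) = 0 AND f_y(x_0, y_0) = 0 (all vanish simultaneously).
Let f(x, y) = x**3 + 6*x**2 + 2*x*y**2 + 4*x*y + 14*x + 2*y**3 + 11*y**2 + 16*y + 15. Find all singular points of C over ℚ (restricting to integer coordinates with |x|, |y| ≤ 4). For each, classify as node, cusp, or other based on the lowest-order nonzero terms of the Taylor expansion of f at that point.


Singular points: {(-2, -1)}; classification: cusp.

Compute partial derivatives:
  f_x = 3*x**2 + 12*x + 2*y**2 + 4*y + 14.
  f_y = 4*x*y + 4*x + 6*y**2 + 22*y + 16.
Scan x_0 ∈ {−4, ..., 4}. For each x_0, f_y(x_0, y) is a polynomial in y; find its integer roots y ∈ {−4, ..., 4}, then test f_x and f at those candidates.
  x = -4: f_y(-4, y) = 6*y**2 + 6*y; vanishes at y ∈ {-1, 0}. (-4, -1): f_x = 12 ≠ 0; (-4, 0): f_x = 14 ≠ 0.
  x = -3: f_y(-3, y) = 6*y**2 + 10*y + 4; vanishes at y ∈ {-1}. (-3, -1): f_x = 3 ≠ 0.
  x = -2: f_y(-2, y) = 6*y**2 + 14*y + 8; vanishes at y ∈ {-1}. (-2, -1): f_x = 0, f = 0 — SINGULAR.
  x = -1: f_y(-1, y) = 6*y**2 + 18*y + 12; vanishes at y ∈ {-2, -1}. (-1, -2): f_x = 5 ≠ 0; (-1, -1): f_x = 3 ≠ 0.
  x = 0: f_y(0, y) = 6*y**2 + 22*y + 16; vanishes at y ∈ {-1}. (0, -1): f_x = 12 ≠ 0.
  x = 1: f_y(1, y) = 6*y**2 + 26*y + 20; vanishes at y ∈ {-1}. (1, -1): f_x = 27 ≠ 0.
  x = 2: f_y(2, y) = 6*y**2 + 30*y + 24; vanishes at y ∈ {-4, -1}. (2, -4): f_x = 66 ≠ 0; (2, -1): f_x = 48 ≠ 0.
  x = 3: f_y(3, y) = 6*y**2 + 34*y + 28; vanishes at y ∈ {-1}. (3, -1): f_x = 75 ≠ 0.
  x = 4: f_y(4, y) = 6*y**2 + 38*y + 32; vanishes at y ∈ {-1}. (4, -1): f_x = 108 ≠ 0.
Only singular point on the grid: (-2, -1).
Classify: substitute x = -2 + u, y = -1 + v and expand: f = u**3 + 2*u*v**2 + 2*v**3 + v**2.
No constant or linear terms (consistent with a singular point). Quadratic part: v**2. Cubic part: u**3 + 2*u*v**2 + 2*v**3.
The quadratic part v**2 is a perfect square, so there is a single (double) tangent line v = 0, i.e. y = -1. Restricting the cubic part to that line (v = 0) leaves u**3 ≠ 0, so f is not divisible by v and the branch is v² ≈ -u**3 to lowest order — this is a cusp.
Classification: cusp.


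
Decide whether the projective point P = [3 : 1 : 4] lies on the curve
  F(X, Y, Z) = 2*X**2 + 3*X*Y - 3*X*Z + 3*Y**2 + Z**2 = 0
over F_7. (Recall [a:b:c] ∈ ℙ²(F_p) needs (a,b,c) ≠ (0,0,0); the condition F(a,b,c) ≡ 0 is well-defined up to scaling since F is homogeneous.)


F(3,1,4) ≡ 3 (mod 7); P is NOT on the curve.

Evaluate F(3, 1, 4) term-by-term (mod 7).
  2*X**2 ↦ 2·9·1·1 = 18
  3*X*Y ↦ 3·3·1·1 = 9
  -3*X*Z ↦ -3·3·1·4 = -36
  3*Y**2 ↦ 3·1·1·1 = 3
  Z**2 ↦ 1·1·1·16 = 16
Sum: F(3, 1, 4) = (18) + (9) + (-36) + (3) + (16) = 10.
Reducing mod 7: 10 ≡ 3 (mod 7).
Since F(a, b, c) ≡ 3 ≠ 0 (mod 7), P does NOT lie on the curve.


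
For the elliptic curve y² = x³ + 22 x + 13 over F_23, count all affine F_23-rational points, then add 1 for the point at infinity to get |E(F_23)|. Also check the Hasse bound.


Affine points = {(0, 6), (0, 17), (1, 6), (1, 17), (4, 2), (4, 21), (5, 8), (5, 15), (6, 4), (6, 19), (7, 2), (7, 21), (12, 2), (12, 21), (13, 9), (13, 14), (14, 11), (14, 12), (18, 10), (18, 13), (20, 9), (20, 14), (22, 6), (22, 17)}; affine count = 24; |E(F_23)| = 25.

Discriminant check: Δ ∝ 4a³ + 27b² = 4·22³ + 27·13² = 4·10648 + 27·169 ≡ 5 (mod 23). Nonzero ⇒ E is nonsingular.
For each x ∈ F_23, compute rhs = x³ + 22·x + 13 mod 23, then count y ∈ F_23 with y² ≡ rhs.
  x = 0: rhs = 13, matching y values: 6, 17 (2 points).
  x = 1: rhs = 13, matching y values: 6, 17 (2 points).
  x = 2: rhs = 19, matching y values: none (0 points).
  x = 3: rhs = 14, matching y values: none (0 points).
  x = 4: rhs = 4, matching y values: 2, 21 (2 points).
  x = 5: rhs = 18, matching y values: 8, 15 (2 points).
  x = 6: rhs = 16, matching y values: 4, 19 (2 points).
  x = 7: rhs = 4, matching y values: 2, 21 (2 points).
  x = 8: rhs = 11, matching y values: none (0 points).
  x = 9: rhs = 20, matching y values: none (0 points).
  x = 10: rhs = 14, matching y values: none (0 points).
  x = 11: rhs = 22, matching y values: none (0 points).
  x = 12: rhs = 4, matching y values: 2, 21 (2 points).
  x = 13: rhs = 12, matching y values: 9, 14 (2 points).
  x = 14: rhs = 6, matching y values: 11, 12 (2 points).
  x = 15: rhs = 15, matching y values: none (0 points).
  x = 16: rhs = 22, matching y values: none (0 points).
  x = 17: rhs = 10, matching y values: none (0 points).
  x = 18: rhs = 8, matching y values: 10, 13 (2 points).
  x = 19: rhs = 22, matching y values: none (0 points).
  x = 20: rhs = 12, matching y values: 9, 14 (2 points).
  x = 21: rhs = 7, matching y values: none (0 points).
  x = 22: rhs = 13, matching y values: 6, 17 (2 points).
Total affine count: 24.
Full point count |E(F_23)| = 24 + 1 = 25.
Hasse bound: |25 − (23+1)| = |1| = 1 ≤ 2√23 ≈ 9.5917 ✓.


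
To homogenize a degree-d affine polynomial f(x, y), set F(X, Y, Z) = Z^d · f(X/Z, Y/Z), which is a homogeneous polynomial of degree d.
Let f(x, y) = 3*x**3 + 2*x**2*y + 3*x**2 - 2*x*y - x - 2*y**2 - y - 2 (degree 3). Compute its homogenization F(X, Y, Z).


F(X, Y, Z) = 3*X**3 + 2*X**2*Y + 3*X**2*Z - 2*X*Y*Z - X*Z**2 - 2*Y**2*Z - Y*Z**2 - 2*Z**3

deg(f) = 3.
Substitute x = X/Z, y = Y/Z into f, then multiply by Z^3.
  monomial 3·x^3·y^0 ↦ 3·X^3·Y^0·Z^0.
  monomial 2·x^2·y^1 ↦ 2·X^2·Y^1·Z^0.
  monomial 3·x^2·y^0 ↦ 3·X^2·Y^0·Z^1.
  monomial -2·x^1·y^1 ↦ -2·X^1·Y^1·Z^1.
  monomial -1·x^1·y^0 ↦ -1·X^1·Y^0·Z^2.
  monomial -2·x^0·y^2 ↦ -2·X^0·Y^2·Z^1.
  monomial -1·x^0·y^1 ↦ -1·X^0·Y^1·Z^2.
  monomial -2·x^0·y^0 ↦ -2·X^0·Y^0·Z^3.
Collecting: F(X, Y, Z) = 3*X**3 + 2*X**2*Y + 3*X**2*Z - 2*X*Y*Z - X*Z**2 - 2*Y**2*Z - Y*Z**2 - 2*Z**3.


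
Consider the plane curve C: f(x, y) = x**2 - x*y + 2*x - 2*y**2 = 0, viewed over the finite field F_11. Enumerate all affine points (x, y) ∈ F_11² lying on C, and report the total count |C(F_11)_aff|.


Affine F_11-points: {(0, 0), (1, 1), (1, 4), (7, 5), (7, 8), (8, 9), (9, 0), (9, 1), (10, 8), (10, 9)}; count = 10.

For each of the 121 pairs (x, y) ∈ F_11², evaluate f(x, y) mod 11. Record the zeros.
  x = 0: [0↦0, 1↦9, 2↦3, 3↦4, 4↦1, 5↦5, 6↦5, 7↦1, 8↦4, 9↦3, 10↦9]  zeros at y ∈ {0}
  x = 1: [0↦3, 1↦0, 2↦4, 3↦4, 4↦0, 5↦3, 6↦2, 7↦8, 8↦10, 9↦8, 10↦2]  zeros at y ∈ {1, 4}
  x = 2: [0↦8, 1↦4, 2↦7, 3↦6, 4↦1, 5↦3, 6↦1, 7↦6, 8↦7, 9↦4, 10↦8]  zeros at y ∈ ∅
  x = 3: [0↦4, 1↦10, 2↦1, 3↦10, 4↦4, 5↦5, 6↦2, 7↦6, 8↦6, 9↦2, 10↦5]  zeros at y ∈ ∅
  x = 4: [0↦2, 1↦7, 2↦8, 3↦5, 4↦9, 5↦9, 6↦5, 7↦8, 8↦7, 9↦2, 10↦4]  zeros at y ∈ ∅
  x = 5: [0↦2, 1↦6, 2↦6, 3↦2, 4↦5, 5↦4, 6↦10, 7↦1, 8↦10, 9↦4, 10↦5]  zeros at y ∈ ∅
  x = 6: [0↦4, 1↦7, 2↦6, 3↦1, 4↦3, 5↦1, 6↦6, 7↦7, 8↦4, 9↦8, 10↦8]  zeros at y ∈ ∅
  x = 7: [0↦8, 1↦10, 2↦8, 3↦2, 4↦3, 5↦0, 6↦4, 7↦4, 8↦0, 9↦3, 10↦2]  zeros at y ∈ {5, 8}
  x = 8: [0↦3, 1↦4, 2↦1, 3↦5, 4↦5, 5↦1, 6↦4, 7↦3, 8↦9, 9↦0, 10↦9]  zeros at y ∈ {9}
  x = 9: [0↦0, 1↦0, 2↦7, 3↦10, 4↦9, 5↦4, 6↦6, 7↦4, 8↦9, 9↦10, 10↦7]  zeros at y ∈ {0, 1}
  x = 10: [0↦10, 1↦9, 2↦4, 3↦6, 4↦4, 5↦9, 6↦10, 7↦7, 8↦0, 9↦0, 10↦7]  zeros at y ∈ {8, 9}
Collecting zeros: affine points = {(0, 0), (1, 1), (1, 4), (7, 5), (7, 8), (8, 9), (9, 0), (9, 1), (10, 8), (10, 9)}.
Total count |C(F_11)_aff| = 10.


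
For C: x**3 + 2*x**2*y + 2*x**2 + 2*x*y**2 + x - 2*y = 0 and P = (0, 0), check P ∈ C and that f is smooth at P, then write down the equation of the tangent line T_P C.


Tangent line at P: x - 2*y = 0.

Step 1: f(0, 0) = 0, so P lies on C.
Step 2: partial derivatives
  f_x(x, y) = 3*x**2 + 4*x*y + 4*x + 2*y**2 + 1, f_y(x, y) = 2*x**2 + 4*x*y - 2.
  f_x(P) = 1, f_y(P) = -2 (gradient nonzero, so P is smooth).
Step 3: tangent line at P: 1·(x − 0) + -2·(y − 0) = 0.
Expanding: x - 2*y = 0.


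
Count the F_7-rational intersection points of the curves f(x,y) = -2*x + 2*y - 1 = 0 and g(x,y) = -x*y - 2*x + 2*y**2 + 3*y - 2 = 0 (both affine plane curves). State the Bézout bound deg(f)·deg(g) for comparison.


Common zeros: {(0, 4), (1, 5)}; count = 2; Bézout bound = 2.

deg(f) = 1, deg(g) = 2, so Bézout bound = 2.
Scan x ∈ F_7. For each x, list the y ∈ F_7 with f(x, y) ≡ 0 and those with g(x, y) ≡ 0 (mod 7); the common zeros in that column are the intersection.
  x = 0: f ≡ 0 at y ∈ {4}; g ≡ 0 at y ∈ {4, 5}; common: {4}.
  x = 1: f ≡ 0 at y ∈ {5}; g ≡ 0 at y ∈ {1, 5}; common: {5}.
  x = 2: f ≡ 0 at y ∈ {6}; g ≡ 0 at y ∈ {5}; common: ∅.
  x = 3: f ≡ 0 at y ∈ {0}; g ≡ 0 at y ∈ {2, 5}; common: ∅.
  x = 4: f ≡ 0 at y ∈ {1}; g ≡ 0 at y ∈ {5, 6}; common: ∅.
  x = 5: f ≡ 0 at y ∈ {2}; g ≡ 0 at y ∈ {3, 5}; common: ∅.
  x = 6: f ≡ 0 at y ∈ {3}; g ≡ 0 at y ∈ {0, 5}; common: ∅.
Collecting: common zeros = {(0, 4), (1, 5)}, so the count is 2.
Comparison with the Bézout bound: 2 ≤ 2 = deg(f)·deg(g), as expected for curves with no common component (the bound is attained).


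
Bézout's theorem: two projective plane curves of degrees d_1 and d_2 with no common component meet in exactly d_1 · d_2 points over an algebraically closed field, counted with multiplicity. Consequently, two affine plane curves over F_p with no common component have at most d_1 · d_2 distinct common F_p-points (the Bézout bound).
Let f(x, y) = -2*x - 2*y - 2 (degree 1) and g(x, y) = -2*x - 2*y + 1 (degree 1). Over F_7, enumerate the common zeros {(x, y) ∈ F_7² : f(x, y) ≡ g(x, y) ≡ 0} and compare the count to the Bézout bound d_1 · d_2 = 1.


Common zeros: ∅; count = 0; Bézout bound = 1.

deg(f) = 1, deg(g) = 1, so Bézout bound = 1.
Scan x ∈ F_7. For each x, list the y ∈ F_7 with f(x, y) ≡ 0 and those with g(x, y) ≡ 0 (mod 7); the common zeros in that column are the intersection.
  x = 0: f ≡ 0 at y ∈ {6}; g ≡ 0 at y ∈ {4}; common: ∅.
  x = 1: f ≡ 0 at y ∈ {5}; g ≡ 0 at y ∈ {3}; common: ∅.
  x = 2: f ≡ 0 at y ∈ {4}; g ≡ 0 at y ∈ {2}; common: ∅.
  x = 3: f ≡ 0 at y ∈ {3}; g ≡ 0 at y ∈ {1}; common: ∅.
  x = 4: f ≡ 0 at y ∈ {2}; g ≡ 0 at y ∈ {0}; common: ∅.
  x = 5: f ≡ 0 at y ∈ {1}; g ≡ 0 at y ∈ {6}; common: ∅.
  x = 6: f ≡ 0 at y ∈ {0}; g ≡ 0 at y ∈ {5}; common: ∅.
Collecting: common zeros = ∅, so the count is 0.
Comparison with the Bézout bound: 0 ≤ 1 = deg(f)·deg(g), as expected for curves with no common component (the affine F_7-count falls short of the bound because intersections may lie at infinity, over extension fields, or carry multiplicity).


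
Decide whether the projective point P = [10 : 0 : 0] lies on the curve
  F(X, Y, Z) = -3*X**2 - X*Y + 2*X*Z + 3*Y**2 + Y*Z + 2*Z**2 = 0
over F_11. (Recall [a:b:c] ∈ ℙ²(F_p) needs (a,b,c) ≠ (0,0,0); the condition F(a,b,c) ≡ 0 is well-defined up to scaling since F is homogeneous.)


F(10,0,0) ≡ 8 (mod 11); P is NOT on the curve.

Evaluate F(10, 0, 0) term-by-term (mod 11).
  -3*X**2 ↦ -3·100·1·1 = -300
  -X*Y ↦ -1·10·0·1 = 0
  2*X*Z ↦ 2·10·1·0 = 0
  3*Y**2 ↦ 3·1·0·1 = 0
  Y*Z ↦ 1·1·0·0 = 0
  2*Z**2 ↦ 2·1·1·0 = 0
Sum: F(10, 0, 0) = (-300) + (0) + (0) + (0) + (0) + (0) = -300.
Reducing mod 11: -300 ≡ 8 (mod 11).
Since F(a, b, c) ≡ 8 ≠ 0 (mod 11), P does NOT lie on the curve.


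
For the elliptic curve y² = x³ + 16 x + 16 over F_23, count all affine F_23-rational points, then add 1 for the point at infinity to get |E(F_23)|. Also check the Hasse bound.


Affine points = {(0, 4), (0, 19), (4, 11), (4, 12), (6, 11), (6, 12), (8, 9), (8, 14), (10, 7), (10, 16), (12, 2), (12, 21), (13, 11), (13, 12), (17, 7), (17, 16), (18, 8), (18, 15), (19, 7), (19, 16)}; affine count = 20; |E(F_23)| = 21.

Discriminant check: Δ ∝ 4a³ + 27b² = 4·16³ + 27·16² = 4·4096 + 27·256 ≡ 20 (mod 23). Nonzero ⇒ E is nonsingular.
For each x ∈ F_23, compute rhs = x³ + 16·x + 16 mod 23, then count y ∈ F_23 with y² ≡ rhs.
  x = 0: rhs = 16, matching y values: 4, 19 (2 points).
  x = 1: rhs = 10, matching y values: none (0 points).
  x = 2: rhs = 10, matching y values: none (0 points).
  x = 3: rhs = 22, matching y values: none (0 points).
  x = 4: rhs = 6, matching y values: 11, 12 (2 points).
  x = 5: rhs = 14, matching y values: none (0 points).
  x = 6: rhs = 6, matching y values: 11, 12 (2 points).
  x = 7: rhs = 11, matching y values: none (0 points).
  x = 8: rhs = 12, matching y values: 9, 14 (2 points).
  x = 9: rhs = 15, matching y values: none (0 points).
  x = 10: rhs = 3, matching y values: 7, 16 (2 points).
  x = 11: rhs = 5, matching y values: none (0 points).
  x = 12: rhs = 4, matching y values: 2, 21 (2 points).
  x = 13: rhs = 6, matching y values: 11, 12 (2 points).
  x = 14: rhs = 17, matching y values: none (0 points).
  x = 15: rhs = 20, matching y values: none (0 points).
  x = 16: rhs = 21, matching y values: none (0 points).
  x = 17: rhs = 3, matching y values: 7, 16 (2 points).
  x = 18: rhs = 18, matching y values: 8, 15 (2 points).
  x = 19: rhs = 3, matching y values: 7, 16 (2 points).
  x = 20: rhs = 10, matching y values: none (0 points).
  x = 21: rhs = 22, matching y values: none (0 points).
  x = 22: rhs = 22, matching y values: none (0 points).
Total affine count: 20.
Full point count |E(F_23)| = 20 + 1 = 21.
Hasse bound: |21 − (23+1)| = |-3| = 3 ≤ 2√23 ≈ 9.5917 ✓.


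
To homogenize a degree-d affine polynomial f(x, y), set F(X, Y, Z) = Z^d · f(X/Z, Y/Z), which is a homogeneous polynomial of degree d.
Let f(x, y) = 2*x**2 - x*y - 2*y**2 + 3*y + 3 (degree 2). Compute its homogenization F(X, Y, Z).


F(X, Y, Z) = 2*X**2 - X*Y - 2*Y**2 + 3*Y*Z + 3*Z**2

deg(f) = 2.
Substitute x = X/Z, y = Y/Z into f, then multiply by Z^2.
  monomial 2·x^2·y^0 ↦ 2·X^2·Y^0·Z^0.
  monomial -1·x^1·y^1 ↦ -1·X^1·Y^1·Z^0.
  monomial -2·x^0·y^2 ↦ -2·X^0·Y^2·Z^0.
  monomial 3·x^0·y^1 ↦ 3·X^0·Y^1·Z^1.
  monomial 3·x^0·y^0 ↦ 3·X^0·Y^0·Z^2.
Collecting: F(X, Y, Z) = 2*X**2 - X*Y - 2*Y**2 + 3*Y*Z + 3*Z**2.


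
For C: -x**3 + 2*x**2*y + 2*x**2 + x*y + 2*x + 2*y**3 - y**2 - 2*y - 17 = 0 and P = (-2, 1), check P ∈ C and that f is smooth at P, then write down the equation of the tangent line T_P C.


Tangent line at P: -25*x + 8*y - 58 = 0.

Step 1: f(-2, 1) = 0, so P lies on C.
Step 2: partial derivatives
  f_x(x, y) = -3*x**2 + 4*x*y + 4*x + y + 2, f_y(x, y) = 2*x**2 + x + 6*y**2 - 2*y - 2.
  f_x(P) = -25, f_y(P) = 8 (gradient nonzero, so P is smooth).
Step 3: tangent line at P: -25·(x − -2) + 8·(y − 1) = 0.
Expanding: -25*x + 8*y - 58 = 0.


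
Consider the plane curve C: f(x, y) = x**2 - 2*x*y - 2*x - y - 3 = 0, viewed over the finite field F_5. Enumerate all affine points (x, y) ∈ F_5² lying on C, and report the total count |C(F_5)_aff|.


Affine F_5-points: {(0, 2), (1, 2), (3, 0), (4, 0)}; count = 4.

For each of the 25 pairs (x, y) ∈ F_5², evaluate f(x, y) mod 5. Record the zeros.
  x = 0: [0↦2, 1↦1, 2↦0, 3↦4, 4↦3]  zeros at y ∈ {2}
  x = 1: [0↦1, 1↦3, 2↦0, 3↦2, 4↦4]  zeros at y ∈ {2}
  x = 2: [0↦2, 1↦2, 2↦2, 3↦2, 4↦2]  zeros at y ∈ ∅
  x = 3: [0↦0, 1↦3, 2↦1, 3↦4, 4↦2]  zeros at y ∈ {0}
  x = 4: [0↦0, 1↦1, 2↦2, 3↦3, 4↦4]  zeros at y ∈ {0}
Collecting zeros: affine points = {(0, 2), (1, 2), (3, 0), (4, 0)}.
Total count |C(F_5)_aff| = 4.
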